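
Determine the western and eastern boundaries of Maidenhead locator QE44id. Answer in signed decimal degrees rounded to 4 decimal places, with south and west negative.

Field Q=16, E=4: +16·20° lon, +4·10° lat → SW at lon 140°, lat -50°.
Square 4, 4: +4·2° lon, +4·1° lat → SW at lon 148°, lat -46°.
Subsquare i=8, d=3: +8·0.0833333° lon, +3·0.0416667° lat → SW at lon 148.667°, lat -45.875°.
Cell spans 0.0833333° lon × 0.0416667° lat.
west 148.6667, east 148.7500.

148.6667, 148.7500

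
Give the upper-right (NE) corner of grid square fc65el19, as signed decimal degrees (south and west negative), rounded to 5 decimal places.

-64.50000, -67.65000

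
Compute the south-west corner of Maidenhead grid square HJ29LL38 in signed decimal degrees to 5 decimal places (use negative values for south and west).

9.49167, -35.05833

Field H=7, J=9: +7·20° lon, +9·10° lat → SW at lon -40°, lat 0°.
Square 2, 9: +2·2° lon, +9·1° lat → SW at lon -36°, lat 9°.
Subsquare l=11, l=11: +11·0.0833333° lon, +11·0.0416667° lat → SW at lon -35.0833°, lat 9.45833°.
Extended square 3, 8: +3·0.00833333° lon, +8·0.00416667° lat → SW at lon -35.0583°, lat 9.49167°.
latitude 9.49167, longitude -35.05833.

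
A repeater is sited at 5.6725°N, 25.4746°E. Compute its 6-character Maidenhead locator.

KJ25rq

Offset from 180°W / 90°S: lon 205.4746°, lat 95.6725°.
Field: lon ⌊205.4746/20⌋ = 10 → K; lat ⌊95.6725/10⌋ = 9 → J.
Square: lon ⌊5.4746/2⌋ = 2; lat ⌊5.6725/1⌋ = 5.
Subsquare: lon ⌊1.4746/0.0833333⌋ = 17 → r; lat ⌊0.6725/0.0416667⌋ = 16 → q.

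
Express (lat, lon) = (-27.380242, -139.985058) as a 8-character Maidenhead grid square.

Shift to the Maidenhead origin (180°W, 90°S): lon 40.01494, lat 62.61976.
Field: lon ⌊40.01494/20⌋ = 2 → C; lat ⌊62.61976/10⌋ = 6 → G.
Square: lon ⌊0.01494/2⌋ = 0; lat ⌊2.61976/1⌋ = 2.
Subsquare: lon ⌊0.01494/0.0833333⌋ = 0 → a; lat ⌊0.61976/0.0416667⌋ = 14 → o.
Extended square: lon ⌊0.01494/0.00833333⌋ = 1; lat ⌊0.03642/0.00416667⌋ = 8.

CG02ao18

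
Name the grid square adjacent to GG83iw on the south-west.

GG83hv

Longitude subsquare i = 8; −1 → 7 = h.
Latitude subsquare w = 22; −1 → 21 = v.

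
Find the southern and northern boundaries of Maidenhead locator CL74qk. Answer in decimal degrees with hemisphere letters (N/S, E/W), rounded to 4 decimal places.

24.4167° N, 24.4583° N

Field C=2, L=11: +2·20° lon, +11·10° lat → SW at lon -140°, lat 20°.
Square 7, 4: +7·2° lon, +4·1° lat → SW at lon -126°, lat 24°.
Subsquare q=16, k=10: +16·0.0833333° lon, +10·0.0416667° lat → SW at lon -124.667°, lat 24.4167°.
Cell spans 0.0833333° lon × 0.0416667° lat.
south 24.4167° N, north 24.4583° N.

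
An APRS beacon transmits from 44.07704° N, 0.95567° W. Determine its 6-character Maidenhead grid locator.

Add 180° to longitude and 90° to latitude: 179.0443, 134.0770.
Field: 179.0443/20 → 8 → I, 134.0770/10 → 13 → N; chars IN.
Square: 19.0443/2 → 9, 4.0770/1 → 4; chars 94.
Subsquare: 1.0443/0.0833333 → 12 → m, 0.0770/0.0416667 → 1 → b; chars mb.

IN94mb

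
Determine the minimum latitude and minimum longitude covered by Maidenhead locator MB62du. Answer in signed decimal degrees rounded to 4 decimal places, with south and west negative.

-77.1667, 72.2500

Field M=12, B=1: +12·20° lon, +1·10° lat → SW at lon 60°, lat -80°.
Square 6, 2: +6·2° lon, +2·1° lat → SW at lon 72°, lat -78°.
Subsquare d=3, u=20: +3·0.0833333° lon, +20·0.0416667° lat → SW at lon 72.25°, lat -77.1667°.
latitude -77.1667, longitude 72.2500.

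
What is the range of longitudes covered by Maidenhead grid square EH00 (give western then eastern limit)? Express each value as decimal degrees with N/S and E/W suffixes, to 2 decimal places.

Field E=4, H=7: +4·20° lon, +7·10° lat → SW at lon -100°, lat -20°.
Square 0, 0: +0·2° lon, +0·1° lat → SW at lon -100°, lat -20°.
Cell spans 2° lon × 1° lat.
west 100.00° W, east 98.00° W.

100.00° W, 98.00° W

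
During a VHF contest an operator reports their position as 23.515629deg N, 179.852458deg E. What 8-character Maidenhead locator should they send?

Shift to the Maidenhead origin (180°W, 90°S): lon 359.85246, lat 113.51563.
Field: 359.85246/20 → 17 → R, 113.51563/10 → 11 → L; chars RL.
Square: 19.85246/2 → 9, 3.51563/1 → 3; chars 93.
Subsquare: 1.85246/0.0833333 → 22 → w, 0.51563/0.0416667 → 12 → m; chars wm.
Extended square: 0.01912/0.00833333 → 2, 0.01563/0.00416667 → 3; chars 23.

RL93wm23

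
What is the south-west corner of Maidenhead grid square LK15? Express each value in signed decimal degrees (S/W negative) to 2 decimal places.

Field L=11, K=10: +11·20° lon, +10·10° lat → SW at lon 40°, lat 10°.
Square 1, 5: +1·2° lon, +5·1° lat → SW at lon 42°, lat 15°.
latitude 15.00, longitude 42.00.

15.00, 42.00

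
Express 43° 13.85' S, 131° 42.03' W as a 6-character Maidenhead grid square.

Shift to the Maidenhead origin (180°W, 90°S): lon 48.2995, lat 46.7692.
Field (20°×10°, letters A–R): 48.2995/20 → 2 → C, 46.7692/10 → 4 → E; chars CE.
Square (2°×1°, digits 0–9): 8.2995/2 → 4, 6.7692/1 → 6; chars 46.
Subsquare (5′×2.5′, letters a–x): 0.2995/0.0833333 → 3 → d, 0.7692/0.0416667 → 18 → s; chars ds.

CE46ds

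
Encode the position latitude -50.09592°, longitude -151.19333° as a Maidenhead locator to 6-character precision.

Add 180° to longitude and 90° to latitude: 28.8067, 39.9041.
Field: 28.8067/20 → 1 → B, 39.9041/10 → 3 → D; chars BD.
Square: 8.8067/2 → 4, 9.9041/1 → 9; chars 49.
Subsquare: 0.8067/0.0833333 → 9 → j, 0.9041/0.0416667 → 21 → v; chars jv.

BD49jv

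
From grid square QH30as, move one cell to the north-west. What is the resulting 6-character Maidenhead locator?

QH20xt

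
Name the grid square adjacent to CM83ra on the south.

Latitude subsquare a = 0; −1 → -1, wraps to 23 = x, carry into square.
Latitude square 3; −1 → 2.
The longitude characters are unchanged.

CM82rx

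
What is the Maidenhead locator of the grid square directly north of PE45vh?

PE45vi

Latitude subsquare h = 7; +1 → 8 = i.
The longitude characters are unchanged.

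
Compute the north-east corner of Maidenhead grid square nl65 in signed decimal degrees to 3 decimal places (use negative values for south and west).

26.000, 94.000

Field N=13, L=11: +13·20° lon, +11·10° lat → SW at lon 80°, lat 20°.
Square 6, 5: +6·2° lon, +5·1° lat → SW at lon 92°, lat 25°.
Cell spans 2° lon × 1° lat. NE corner is SW corner plus one full cell.
latitude 26.000, longitude 94.000.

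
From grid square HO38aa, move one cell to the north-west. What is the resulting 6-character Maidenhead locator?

Longitude subsquare a = 0; −1 → -1, wraps to 23 = x, carry into square.
Longitude square 3; −1 → 2.
Latitude subsquare a = 0; +1 → 1 = b.

HO28xb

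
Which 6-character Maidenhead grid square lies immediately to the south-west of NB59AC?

NB49xb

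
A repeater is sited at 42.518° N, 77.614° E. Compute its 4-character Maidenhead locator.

MN82

Add 180° to longitude and 90° to latitude: 257.61, 132.52.
Field: 257.61/20 → 12 → M, 132.52/10 → 13 → N; chars MN.
Square: 17.61/2 → 8, 2.52/1 → 2; chars 82.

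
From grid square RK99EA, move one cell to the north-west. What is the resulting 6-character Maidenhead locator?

Longitude subsquare e = 4; −1 → 3 = d.
Latitude subsquare a = 0; +1 → 1 = b.

RK99db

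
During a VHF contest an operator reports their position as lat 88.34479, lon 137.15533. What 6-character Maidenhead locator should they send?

PR88ni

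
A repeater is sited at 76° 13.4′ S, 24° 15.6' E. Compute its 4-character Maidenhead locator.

KB23

Shift to the Maidenhead origin (180°W, 90°S): lon 204.26, lat 13.78.
Field: 204.26/20 → 10 → K, 13.78/10 → 1 → B; chars KB.
Square: 4.26/2 → 2, 3.78/1 → 3; chars 23.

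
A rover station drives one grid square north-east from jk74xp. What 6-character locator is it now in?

JK84aq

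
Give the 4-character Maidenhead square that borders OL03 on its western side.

NL93

Longitude square 0; −1 → -1, wraps to 9, carry into field.
Longitude field O = 14; −1 → 13 = N.
The latitude characters are unchanged.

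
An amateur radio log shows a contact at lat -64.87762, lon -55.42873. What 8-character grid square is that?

GC25gc89

Shift to the Maidenhead origin (180°W, 90°S): lon 124.57127, lat 25.12238.
Field (20°×10°, letters A–R): 124.57127/20 → 6 → G, 25.12238/10 → 2 → C; chars GC.
Square (2°×1°, digits 0–9): 4.57127/2 → 2, 5.12238/1 → 5; chars 25.
Subsquare (5′×2.5′, letters a–x): 0.57127/0.0833333 → 6 → g, 0.12238/0.0416667 → 2 → c; chars gc.
Extended square (30″×15″, digits 0–9): 0.07127/0.00833333 → 8, 0.03905/0.00416667 → 9; chars 89.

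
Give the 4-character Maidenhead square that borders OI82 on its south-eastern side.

OI91

Longitude square 8; +1 → 9.
Latitude square 2; −1 → 1.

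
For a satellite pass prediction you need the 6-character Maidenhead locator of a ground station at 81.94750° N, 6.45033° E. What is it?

JR31fw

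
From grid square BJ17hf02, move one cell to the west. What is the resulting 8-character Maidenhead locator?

BJ17gf92

Longitude extended square 0; −1 → -1, wraps to 9, carry into subsquare.
Longitude subsquare h = 7; −1 → 6 = g.
The latitude characters are unchanged.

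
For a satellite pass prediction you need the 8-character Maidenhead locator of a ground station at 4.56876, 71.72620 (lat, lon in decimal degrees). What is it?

MJ54un76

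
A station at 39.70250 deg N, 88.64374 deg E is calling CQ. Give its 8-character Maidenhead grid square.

Add 180° to longitude and 90° to latitude: 268.64374, 129.70250.
Field: lon ⌊268.64374/20⌋ = 13 → N; lat ⌊129.70250/10⌋ = 12 → M.
Square: lon ⌊8.64374/2⌋ = 4; lat ⌊9.70250/1⌋ = 9.
Subsquare: lon ⌊0.64374/0.0833333⌋ = 7 → h; lat ⌊0.70250/0.0416667⌋ = 16 → q.
Extended square: lon ⌊0.06041/0.00833333⌋ = 7; lat ⌊0.03583/0.00416667⌋ = 8.

NM49hq78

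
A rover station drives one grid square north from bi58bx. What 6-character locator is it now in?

Latitude subsquare x = 23; +1 → 24, wraps to 0 = a, carry into square.
Latitude square 8; +1 → 9.
The longitude characters are unchanged.

BI59ba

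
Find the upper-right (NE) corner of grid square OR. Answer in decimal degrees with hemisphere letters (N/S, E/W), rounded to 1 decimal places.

Field O=14, R=17: +14·20° lon, +17·10° lat → SW at lon 100°, lat 80°.
Cell spans 20° lon × 10° lat. NE corner is SW corner plus one full cell.
latitude 90.0° N, longitude 120.0° E.

90.0° N, 120.0° E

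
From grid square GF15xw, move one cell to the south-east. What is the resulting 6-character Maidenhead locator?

GF25av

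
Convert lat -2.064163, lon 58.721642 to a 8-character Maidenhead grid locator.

LI97iw64

Offset from 180°W / 90°S: lon 238.72164°, lat 87.93584°.
Field: 238.72164/20 → 11 → L, 87.93584/10 → 8 → I; chars LI.
Square: 18.72164/2 → 9, 7.93584/1 → 7; chars 97.
Subsquare: 0.72164/0.0833333 → 8 → i, 0.93584/0.0416667 → 22 → w; chars iw.
Extended square: 0.05498/0.00833333 → 6, 0.01917/0.00416667 → 4; chars 64.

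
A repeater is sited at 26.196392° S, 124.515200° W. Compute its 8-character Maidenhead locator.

CG73rt82

Offset from 180°W / 90°S: lon 55.48480°, lat 63.80361°.
Field (20°×10°, letters A–R): 55.48480/20 → 2 → C, 63.80361/10 → 6 → G; chars CG.
Square (2°×1°, digits 0–9): 15.48480/2 → 7, 3.80361/1 → 3; chars 73.
Subsquare (5′×2.5′, letters a–x): 1.48480/0.0833333 → 17 → r, 0.80361/0.0416667 → 19 → t; chars rt.
Extended square (30″×15″, digits 0–9): 0.06813/0.00833333 → 8, 0.01194/0.00416667 → 2; chars 82.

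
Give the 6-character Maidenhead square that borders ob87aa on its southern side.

Latitude subsquare a = 0; −1 → -1, wraps to 23 = x, carry into square.
Latitude square 7; −1 → 6.
The longitude characters are unchanged.

OB86ax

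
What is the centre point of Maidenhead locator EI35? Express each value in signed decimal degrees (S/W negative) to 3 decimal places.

-4.500, -93.000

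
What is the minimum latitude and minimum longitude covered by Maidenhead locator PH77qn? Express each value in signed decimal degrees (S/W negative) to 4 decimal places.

Field P=15, H=7: +15·20° lon, +7·10° lat → SW at lon 120°, lat -20°.
Square 7, 7: +7·2° lon, +7·1° lat → SW at lon 134°, lat -13°.
Subsquare q=16, n=13: +16·0.0833333° lon, +13·0.0416667° lat → SW at lon 135.333°, lat -12.4583°.
latitude -12.4583, longitude 135.3333.

-12.4583, 135.3333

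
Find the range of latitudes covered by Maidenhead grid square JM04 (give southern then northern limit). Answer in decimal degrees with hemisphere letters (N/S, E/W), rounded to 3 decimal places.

34.000° N, 35.000° N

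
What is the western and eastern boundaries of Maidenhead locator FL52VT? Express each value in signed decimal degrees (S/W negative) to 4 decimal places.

Field F=5, L=11: +5·20° lon, +11·10° lat → SW at lon -80°, lat 20°.
Square 5, 2: +5·2° lon, +2·1° lat → SW at lon -70°, lat 22°.
Subsquare v=21, t=19: +21·0.0833333° lon, +19·0.0416667° lat → SW at lon -68.25°, lat 22.7917°.
Cell spans 0.0833333° lon × 0.0416667° lat.
west -68.2500, east -68.1667.

-68.2500, -68.1667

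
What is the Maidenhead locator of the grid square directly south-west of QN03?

Longitude square 0; −1 → -1, wraps to 9, carry into field.
Longitude field Q = 16; −1 → 15 = P.
Latitude square 3; −1 → 2.

PN92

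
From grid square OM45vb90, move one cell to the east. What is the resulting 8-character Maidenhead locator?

OM45wb00

Longitude extended square 9; +1 → 10, wraps to 0, carry into subsquare.
Longitude subsquare v = 21; +1 → 22 = w.
The latitude characters are unchanged.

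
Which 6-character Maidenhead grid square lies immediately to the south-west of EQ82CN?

EQ82bm

Longitude subsquare c = 2; −1 → 1 = b.
Latitude subsquare n = 13; −1 → 12 = m.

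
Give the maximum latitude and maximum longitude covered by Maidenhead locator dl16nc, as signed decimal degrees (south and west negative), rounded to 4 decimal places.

Field D=3, L=11: +3·20° lon, +11·10° lat → SW at lon -120°, lat 20°.
Square 1, 6: +1·2° lon, +6·1° lat → SW at lon -118°, lat 26°.
Subsquare n=13, c=2: +13·0.0833333° lon, +2·0.0416667° lat → SW at lon -116.917°, lat 26.0833°.
Cell spans 0.0833333° lon × 0.0416667° lat. NE corner is SW corner plus one full cell.
latitude 26.1250, longitude -116.8333.

26.1250, -116.8333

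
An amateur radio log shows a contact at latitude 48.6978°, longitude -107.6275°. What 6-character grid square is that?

Shift to the Maidenhead origin (180°W, 90°S): lon 72.3725, lat 138.6978.
Field (20°×10°, letters A–R): lon ⌊72.3725/20⌋ = 3 → D; lat ⌊138.6978/10⌋ = 13 → N.
Square (2°×1°, digits 0–9): lon ⌊12.3725/2⌋ = 6; lat ⌊8.6978/1⌋ = 8.
Subsquare (5′×2.5′, letters a–x): lon ⌊0.3725/0.0833333⌋ = 4 → e; lat ⌊0.6978/0.0416667⌋ = 16 → q.

DN68eq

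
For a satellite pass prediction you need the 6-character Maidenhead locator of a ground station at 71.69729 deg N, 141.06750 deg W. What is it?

Add 180° to longitude and 90° to latitude: 38.9325, 161.6973.
Field: 38.9325/20 → 1 → B, 161.6973/10 → 16 → Q; chars BQ.
Square: 18.9325/2 → 9, 1.6973/1 → 1; chars 91.
Subsquare: 0.9325/0.0833333 → 11 → l, 0.6973/0.0416667 → 16 → q; chars lq.

BQ91lq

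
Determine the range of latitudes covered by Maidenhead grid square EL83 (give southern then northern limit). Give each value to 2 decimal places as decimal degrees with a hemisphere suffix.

23.00° N, 24.00° N

Field E=4, L=11: +4·20° lon, +11·10° lat → SW at lon -100°, lat 20°.
Square 8, 3: +8·2° lon, +3·1° lat → SW at lon -84°, lat 23°.
Cell spans 2° lon × 1° lat.
south 23.00° N, north 24.00° N.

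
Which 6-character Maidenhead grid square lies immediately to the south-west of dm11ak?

DM01xj

Longitude subsquare a = 0; −1 → -1, wraps to 23 = x, carry into square.
Longitude square 1; −1 → 0.
Latitude subsquare k = 10; −1 → 9 = j.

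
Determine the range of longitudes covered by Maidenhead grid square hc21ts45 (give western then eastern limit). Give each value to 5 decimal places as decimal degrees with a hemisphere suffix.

Field H=7, C=2: +7·20° lon, +2·10° lat → SW at lon -40°, lat -70°.
Square 2, 1: +2·2° lon, +1·1° lat → SW at lon -36°, lat -69°.
Subsquare t=19, s=18: +19·0.0833333° lon, +18·0.0416667° lat → SW at lon -34.4167°, lat -68.25°.
Extended square 4, 5: +4·0.00833333° lon, +5·0.00416667° lat → SW at lon -34.3833°, lat -68.2292°.
Cell spans 0.00833333° lon × 0.00416667° lat.
west 34.38333° W, east 34.37500° W.

34.38333° W, 34.37500° W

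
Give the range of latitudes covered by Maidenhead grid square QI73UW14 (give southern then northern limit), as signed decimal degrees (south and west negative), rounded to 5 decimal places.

-6.06667, -6.06250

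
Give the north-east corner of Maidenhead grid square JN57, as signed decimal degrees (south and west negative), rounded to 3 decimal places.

48.000, 12.000

Field J=9, N=13: +9·20° lon, +13·10° lat → SW at lon 0°, lat 40°.
Square 5, 7: +5·2° lon, +7·1° lat → SW at lon 10°, lat 47°.
Cell spans 2° lon × 1° lat. NE corner is SW corner plus one full cell.
latitude 48.000, longitude 12.000.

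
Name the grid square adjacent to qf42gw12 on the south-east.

QF42gw21

Longitude extended square 1; +1 → 2.
Latitude extended square 2; −1 → 1.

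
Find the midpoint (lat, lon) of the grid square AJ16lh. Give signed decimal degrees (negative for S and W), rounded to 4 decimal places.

6.3125, -177.0417

Field A=0, J=9: +0·20° lon, +9·10° lat → SW at lon -180°, lat 0°.
Square 1, 6: +1·2° lon, +6·1° lat → SW at lon -178°, lat 6°.
Subsquare l=11, h=7: +11·0.0833333° lon, +7·0.0416667° lat → SW at lon -177.083°, lat 6.29167°.
Cell spans 0.0833333° lon × 0.0416667° lat. Centre is SW corner plus half of each.
latitude 6.3125, longitude -177.0417.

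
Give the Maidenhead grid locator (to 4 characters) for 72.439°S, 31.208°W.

HB47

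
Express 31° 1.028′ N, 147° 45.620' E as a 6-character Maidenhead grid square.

Add 180° to longitude and 90° to latitude: 327.7603, 121.0171.
Field: lon ⌊327.7603/20⌋ = 16 → Q; lat ⌊121.0171/10⌋ = 12 → M.
Square: lon ⌊7.7603/2⌋ = 3; lat ⌊1.0171/1⌋ = 1.
Subsquare: lon ⌊1.7603/0.0833333⌋ = 21 → v; lat ⌊0.0171/0.0416667⌋ = 0 → a.

QM31va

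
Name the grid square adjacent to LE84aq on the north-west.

LE74xr

Longitude subsquare a = 0; −1 → -1, wraps to 23 = x, carry into square.
Longitude square 8; −1 → 7.
Latitude subsquare q = 16; +1 → 17 = r.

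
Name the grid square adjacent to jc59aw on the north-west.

Longitude subsquare a = 0; −1 → -1, wraps to 23 = x, carry into square.
Longitude square 5; −1 → 4.
Latitude subsquare w = 22; +1 → 23 = x.

JC49xx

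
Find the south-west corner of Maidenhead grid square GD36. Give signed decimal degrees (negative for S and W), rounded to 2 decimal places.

-54.00, -54.00

Field G=6, D=3: +6·20° lon, +3·10° lat → SW at lon -60°, lat -60°.
Square 3, 6: +3·2° lon, +6·1° lat → SW at lon -54°, lat -54°.
latitude -54.00, longitude -54.00.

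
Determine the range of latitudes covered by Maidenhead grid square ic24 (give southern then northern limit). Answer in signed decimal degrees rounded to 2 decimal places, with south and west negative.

Field I=8, C=2: +8·20° lon, +2·10° lat → SW at lon -20°, lat -70°.
Square 2, 4: +2·2° lon, +4·1° lat → SW at lon -16°, lat -66°.
Cell spans 2° lon × 1° lat.
south -66.00, north -65.00.

-66.00, -65.00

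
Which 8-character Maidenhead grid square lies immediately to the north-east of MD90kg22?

MD90kg33

Longitude extended square 2; +1 → 3.
Latitude extended square 2; +1 → 3.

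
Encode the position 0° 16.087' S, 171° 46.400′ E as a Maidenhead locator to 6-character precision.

Shift to the Maidenhead origin (180°W, 90°S): lon 351.7733, lat 89.7319.
Field (20°×10°, letters A–R): 351.7733/20 → 17 → R, 89.7319/10 → 8 → I; chars RI.
Square (2°×1°, digits 0–9): 11.7733/2 → 5, 9.7319/1 → 9; chars 59.
Subsquare (5′×2.5′, letters a–x): 1.7733/0.0833333 → 21 → v, 0.7319/0.0416667 → 17 → r; chars vr.

RI59vr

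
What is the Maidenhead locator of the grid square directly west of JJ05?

Longitude square 0; −1 → -1, wraps to 9, carry into field.
Longitude field J = 9; −1 → 8 = I.
The latitude characters are unchanged.

IJ95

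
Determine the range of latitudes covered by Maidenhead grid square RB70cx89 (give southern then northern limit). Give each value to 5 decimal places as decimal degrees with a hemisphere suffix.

79.00417° S, 79.00000° S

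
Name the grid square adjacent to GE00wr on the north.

Latitude subsquare r = 17; +1 → 18 = s.
The longitude characters are unchanged.

GE00ws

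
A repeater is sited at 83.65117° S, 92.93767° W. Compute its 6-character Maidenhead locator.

Offset from 180°W / 90°S: lon 87.0623°, lat 6.3488°.
Field: lon ⌊87.0623/20⌋ = 4 → E; lat ⌊6.3488/10⌋ = 0 → A.
Square: lon ⌊7.0623/2⌋ = 3; lat ⌊6.3488/1⌋ = 6.
Subsquare: lon ⌊1.0623/0.0833333⌋ = 12 → m; lat ⌊0.3488/0.0416667⌋ = 8 → i.

EA36mi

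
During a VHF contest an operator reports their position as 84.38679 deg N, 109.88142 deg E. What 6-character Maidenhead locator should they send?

Shift to the Maidenhead origin (180°W, 90°S): lon 289.8814, lat 174.3868.
Field: 289.8814/20 → 14 → O, 174.3868/10 → 17 → R; chars OR.
Square: 9.8814/2 → 4, 4.3868/1 → 4; chars 44.
Subsquare: 1.8814/0.0833333 → 22 → w, 0.3868/0.0416667 → 9 → j; chars wj.

OR44wj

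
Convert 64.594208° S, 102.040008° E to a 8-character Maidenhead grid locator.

OC15aj47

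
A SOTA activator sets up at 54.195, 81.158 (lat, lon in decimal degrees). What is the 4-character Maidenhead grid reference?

NO04

Offset from 180°W / 90°S: lon 261.16°, lat 144.19°.
Field: lon ⌊261.16/20⌋ = 13 → N; lat ⌊144.19/10⌋ = 14 → O.
Square: lon ⌊1.16/2⌋ = 0; lat ⌊4.19/1⌋ = 4.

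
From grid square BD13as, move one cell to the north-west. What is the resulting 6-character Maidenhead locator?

BD03xt

Longitude subsquare a = 0; −1 → -1, wraps to 23 = x, carry into square.
Longitude square 1; −1 → 0.
Latitude subsquare s = 18; +1 → 19 = t.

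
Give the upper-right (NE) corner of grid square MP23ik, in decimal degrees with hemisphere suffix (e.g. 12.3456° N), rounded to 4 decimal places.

Field M=12, P=15: +12·20° lon, +15·10° lat → SW at lon 60°, lat 60°.
Square 2, 3: +2·2° lon, +3·1° lat → SW at lon 64°, lat 63°.
Subsquare i=8, k=10: +8·0.0833333° lon, +10·0.0416667° lat → SW at lon 64.6667°, lat 63.4167°.
Cell spans 0.0833333° lon × 0.0416667° lat. NE corner is SW corner plus one full cell.
latitude 63.4583° N, longitude 64.7500° E.

63.4583° N, 64.7500° E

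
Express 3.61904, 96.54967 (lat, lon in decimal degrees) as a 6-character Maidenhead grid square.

NJ83go

Shift to the Maidenhead origin (180°W, 90°S): lon 276.5497, lat 93.6190.
Field: 276.5497/20 → 13 → N, 93.6190/10 → 9 → J; chars NJ.
Square: 16.5497/2 → 8, 3.6190/1 → 3; chars 83.
Subsquare: 0.5497/0.0833333 → 6 → g, 0.6190/0.0416667 → 14 → o; chars go.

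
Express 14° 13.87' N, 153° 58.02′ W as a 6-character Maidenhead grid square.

Offset from 180°W / 90°S: lon 26.0330°, lat 104.2312°.
Field (20°×10°, letters A–R): lon ⌊26.0330/20⌋ = 1 → B; lat ⌊104.2312/10⌋ = 10 → K.
Square (2°×1°, digits 0–9): lon ⌊6.0330/2⌋ = 3; lat ⌊4.2312/1⌋ = 4.
Subsquare (5′×2.5′, letters a–x): lon ⌊0.0330/0.0833333⌋ = 0 → a; lat ⌊0.2312/0.0416667⌋ = 5 → f.

BK34af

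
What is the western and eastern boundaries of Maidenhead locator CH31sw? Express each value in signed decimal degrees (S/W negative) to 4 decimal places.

Field C=2, H=7: +2·20° lon, +7·10° lat → SW at lon -140°, lat -20°.
Square 3, 1: +3·2° lon, +1·1° lat → SW at lon -134°, lat -19°.
Subsquare s=18, w=22: +18·0.0833333° lon, +22·0.0416667° lat → SW at lon -132.5°, lat -18.0833°.
Cell spans 0.0833333° lon × 0.0416667° lat.
west -132.5000, east -132.4167.

-132.5000, -132.4167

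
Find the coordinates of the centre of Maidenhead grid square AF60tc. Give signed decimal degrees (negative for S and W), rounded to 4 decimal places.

-39.8958, -166.3750

Field A=0, F=5: +0·20° lon, +5·10° lat → SW at lon -180°, lat -40°.
Square 6, 0: +6·2° lon, +0·1° lat → SW at lon -168°, lat -40°.
Subsquare t=19, c=2: +19·0.0833333° lon, +2·0.0416667° lat → SW at lon -166.417°, lat -39.9167°.
Cell spans 0.0833333° lon × 0.0416667° lat. Centre is SW corner plus half of each.
latitude -39.8958, longitude -166.3750.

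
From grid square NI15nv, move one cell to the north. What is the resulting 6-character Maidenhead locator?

NI15nw

Latitude subsquare v = 21; +1 → 22 = w.
The longitude characters are unchanged.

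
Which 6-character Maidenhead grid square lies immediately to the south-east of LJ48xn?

LJ58am

Longitude subsquare x = 23; +1 → 24, wraps to 0 = a, carry into square.
Longitude square 4; +1 → 5.
Latitude subsquare n = 13; −1 → 12 = m.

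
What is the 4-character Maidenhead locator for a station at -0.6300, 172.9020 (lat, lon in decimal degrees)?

RI69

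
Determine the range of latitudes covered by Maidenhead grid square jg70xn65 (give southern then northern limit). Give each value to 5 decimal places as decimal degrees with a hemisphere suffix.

Field J=9, G=6: +9·20° lon, +6·10° lat → SW at lon 0°, lat -30°.
Square 7, 0: +7·2° lon, +0·1° lat → SW at lon 14°, lat -30°.
Subsquare x=23, n=13: +23·0.0833333° lon, +13·0.0416667° lat → SW at lon 15.9167°, lat -29.4583°.
Extended square 6, 5: +6·0.00833333° lon, +5·0.00416667° lat → SW at lon 15.9667°, lat -29.4375°.
Cell spans 0.00833333° lon × 0.00416667° lat.
south 29.43750° S, north 29.43333° S.

29.43750° S, 29.43333° S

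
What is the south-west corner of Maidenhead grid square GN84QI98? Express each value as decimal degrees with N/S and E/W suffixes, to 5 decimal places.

Field G=6, N=13: +6·20° lon, +13·10° lat → SW at lon -60°, lat 40°.
Square 8, 4: +8·2° lon, +4·1° lat → SW at lon -44°, lat 44°.
Subsquare q=16, i=8: +16·0.0833333° lon, +8·0.0416667° lat → SW at lon -42.6667°, lat 44.3333°.
Extended square 9, 8: +9·0.00833333° lon, +8·0.00416667° lat → SW at lon -42.5917°, lat 44.3667°.
latitude 44.36667° N, longitude 42.59167° W.

44.36667° N, 42.59167° W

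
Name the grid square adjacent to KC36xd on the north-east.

Longitude subsquare x = 23; +1 → 24, wraps to 0 = a, carry into square.
Longitude square 3; +1 → 4.
Latitude subsquare d = 3; +1 → 4 = e.

KC46ae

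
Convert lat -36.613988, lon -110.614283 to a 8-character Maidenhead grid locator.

Add 180° to longitude and 90° to latitude: 69.38572, 53.38601.
Field: lon ⌊69.38572/20⌋ = 3 → D; lat ⌊53.38601/10⌋ = 5 → F.
Square: lon ⌊9.38572/2⌋ = 4; lat ⌊3.38601/1⌋ = 3.
Subsquare: lon ⌊1.38572/0.0833333⌋ = 16 → q; lat ⌊0.38601/0.0416667⌋ = 9 → j.
Extended square: lon ⌊0.05238/0.00833333⌋ = 6; lat ⌊0.01101/0.00416667⌋ = 2.

DF43qj62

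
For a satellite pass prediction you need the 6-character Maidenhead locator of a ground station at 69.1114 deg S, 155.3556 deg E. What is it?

QC70qv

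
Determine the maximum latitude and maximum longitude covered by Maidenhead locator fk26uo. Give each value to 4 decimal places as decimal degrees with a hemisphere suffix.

Field F=5, K=10: +5·20° lon, +10·10° lat → SW at lon -80°, lat 10°.
Square 2, 6: +2·2° lon, +6·1° lat → SW at lon -76°, lat 16°.
Subsquare u=20, o=14: +20·0.0833333° lon, +14·0.0416667° lat → SW at lon -74.3333°, lat 16.5833°.
Cell spans 0.0833333° lon × 0.0416667° lat. NE corner is SW corner plus one full cell.
latitude 16.6250° N, longitude 74.2500° W.

16.6250° N, 74.2500° W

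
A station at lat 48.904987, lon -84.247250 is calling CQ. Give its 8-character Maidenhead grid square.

EN78vv07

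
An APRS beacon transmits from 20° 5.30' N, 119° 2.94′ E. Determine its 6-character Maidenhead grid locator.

OL90mc

Add 180° to longitude and 90° to latitude: 299.0490, 110.0883.
Field: 299.0490/20 → 14 → O, 110.0883/10 → 11 → L; chars OL.
Square: 19.0490/2 → 9, 0.0883/1 → 0; chars 90.
Subsquare: 1.0490/0.0833333 → 12 → m, 0.0883/0.0416667 → 2 → c; chars mc.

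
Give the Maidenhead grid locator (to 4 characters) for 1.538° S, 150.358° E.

Shift to the Maidenhead origin (180°W, 90°S): lon 330.36, lat 88.46.
Field (20°×10°, letters A–R): 330.36/20 → 16 → Q, 88.46/10 → 8 → I; chars QI.
Square (2°×1°, digits 0–9): 10.36/2 → 5, 8.46/1 → 8; chars 58.

QI58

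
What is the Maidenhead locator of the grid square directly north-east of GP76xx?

GP87aa

Longitude subsquare x = 23; +1 → 24, wraps to 0 = a, carry into square.
Longitude square 7; +1 → 8.
Latitude subsquare x = 23; +1 → 24, wraps to 0 = a, carry into square.
Latitude square 6; +1 → 7.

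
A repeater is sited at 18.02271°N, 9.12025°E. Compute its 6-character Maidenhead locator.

JK48na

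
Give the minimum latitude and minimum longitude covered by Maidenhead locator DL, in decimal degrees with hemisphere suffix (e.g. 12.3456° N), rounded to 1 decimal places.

Field D=3, L=11: +3·20° lon, +11·10° lat → SW at lon -120°, lat 20°.
latitude 20.0° N, longitude 120.0° W.

20.0° N, 120.0° W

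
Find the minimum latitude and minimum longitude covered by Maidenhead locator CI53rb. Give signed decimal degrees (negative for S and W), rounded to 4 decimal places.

-6.9583, -128.5833

Field C=2, I=8: +2·20° lon, +8·10° lat → SW at lon -140°, lat -10°.
Square 5, 3: +5·2° lon, +3·1° lat → SW at lon -130°, lat -7°.
Subsquare r=17, b=1: +17·0.0833333° lon, +1·0.0416667° lat → SW at lon -128.583°, lat -6.95833°.
latitude -6.9583, longitude -128.5833.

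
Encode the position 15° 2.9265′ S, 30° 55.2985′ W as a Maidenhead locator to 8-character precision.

Offset from 180°W / 90°S: lon 149.07836°, lat 74.95122°.
Field: 149.07836/20 → 7 → H, 74.95122/10 → 7 → H; chars HH.
Square: 9.07836/2 → 4, 4.95122/1 → 4; chars 44.
Subsquare: 1.07836/0.0833333 → 12 → m, 0.95122/0.0416667 → 22 → w; chars mw.
Extended square: 0.07836/0.00833333 → 9, 0.03456/0.00416667 → 8; chars 98.

HH44mw98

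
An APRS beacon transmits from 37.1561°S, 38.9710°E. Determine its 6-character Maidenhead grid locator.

Add 180° to longitude and 90° to latitude: 218.9710, 52.8439.
Field (20°×10°, letters A–R): 218.9710/20 → 10 → K, 52.8439/10 → 5 → F; chars KF.
Square (2°×1°, digits 0–9): 18.9710/2 → 9, 2.8439/1 → 2; chars 92.
Subsquare (5′×2.5′, letters a–x): 0.9710/0.0833333 → 11 → l, 0.8439/0.0416667 → 20 → u; chars lu.

KF92lu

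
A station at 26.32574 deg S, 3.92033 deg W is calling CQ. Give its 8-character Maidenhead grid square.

IG83aq91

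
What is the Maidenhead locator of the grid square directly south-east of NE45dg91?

NE45eg00

Longitude extended square 9; +1 → 10, wraps to 0, carry into subsquare.
Longitude subsquare d = 3; +1 → 4 = e.
Latitude extended square 1; −1 → 0.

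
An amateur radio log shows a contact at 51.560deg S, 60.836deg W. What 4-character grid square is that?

FD98

Offset from 180°W / 90°S: lon 119.16°, lat 38.44°.
Field: 119.16/20 → 5 → F, 38.44/10 → 3 → D; chars FD.
Square: 19.16/2 → 9, 8.44/1 → 8; chars 98.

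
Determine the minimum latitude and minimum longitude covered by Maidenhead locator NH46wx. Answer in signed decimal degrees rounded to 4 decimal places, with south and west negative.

-13.0417, 89.8333

Field N=13, H=7: +13·20° lon, +7·10° lat → SW at lon 80°, lat -20°.
Square 4, 6: +4·2° lon, +6·1° lat → SW at lon 88°, lat -14°.
Subsquare w=22, x=23: +22·0.0833333° lon, +23·0.0416667° lat → SW at lon 89.8333°, lat -13.0417°.
latitude -13.0417, longitude 89.8333.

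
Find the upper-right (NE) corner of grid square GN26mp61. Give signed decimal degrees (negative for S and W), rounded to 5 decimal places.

46.63333, -54.94167

Field G=6, N=13: +6·20° lon, +13·10° lat → SW at lon -60°, lat 40°.
Square 2, 6: +2·2° lon, +6·1° lat → SW at lon -56°, lat 46°.
Subsquare m=12, p=15: +12·0.0833333° lon, +15·0.0416667° lat → SW at lon -55°, lat 46.625°.
Extended square 6, 1: +6·0.00833333° lon, +1·0.00416667° lat → SW at lon -54.95°, lat 46.6292°.
Cell spans 0.00833333° lon × 0.00416667° lat. NE corner is SW corner plus one full cell.
latitude 46.63333, longitude -54.94167.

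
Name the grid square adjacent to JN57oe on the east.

Longitude subsquare o = 14; +1 → 15 = p.
The latitude characters are unchanged.

JN57pe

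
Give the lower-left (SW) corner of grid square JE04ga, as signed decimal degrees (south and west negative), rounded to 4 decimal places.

-46.0000, 0.5000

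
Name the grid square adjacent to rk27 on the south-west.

RK16

Longitude square 2; −1 → 1.
Latitude square 7; −1 → 6.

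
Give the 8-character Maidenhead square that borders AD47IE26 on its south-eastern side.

AD47ie35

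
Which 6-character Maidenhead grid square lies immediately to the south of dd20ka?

Latitude subsquare a = 0; −1 → -1, wraps to 23 = x, carry into square.
Latitude square 0; −1 → -1, wraps to 9, carry into field.
Latitude field D = 3; −1 → 2 = C.
The longitude characters are unchanged.

DC29kx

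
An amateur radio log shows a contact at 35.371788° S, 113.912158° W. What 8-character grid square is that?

Add 180° to longitude and 90° to latitude: 66.08784, 54.62821.
Field: lon ⌊66.08784/20⌋ = 3 → D; lat ⌊54.62821/10⌋ = 5 → F.
Square: lon ⌊6.08784/2⌋ = 3; lat ⌊4.62821/1⌋ = 4.
Subsquare: lon ⌊0.08784/0.0833333⌋ = 1 → b; lat ⌊0.62821/0.0416667⌋ = 15 → p.
Extended square: lon ⌊0.00451/0.00833333⌋ = 0; lat ⌊0.00321/0.00416667⌋ = 0.

DF34bp00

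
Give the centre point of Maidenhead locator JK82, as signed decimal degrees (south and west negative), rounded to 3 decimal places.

Field J=9, K=10: +9·20° lon, +10·10° lat → SW at lon 0°, lat 10°.
Square 8, 2: +8·2° lon, +2·1° lat → SW at lon 16°, lat 12°.
Cell spans 2° lon × 1° lat. Centre is SW corner plus half of each.
latitude 12.500, longitude 17.000.

12.500, 17.000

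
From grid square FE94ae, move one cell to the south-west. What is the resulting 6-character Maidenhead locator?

FE84xd

Longitude subsquare a = 0; −1 → -1, wraps to 23 = x, carry into square.
Longitude square 9; −1 → 8.
Latitude subsquare e = 4; −1 → 3 = d.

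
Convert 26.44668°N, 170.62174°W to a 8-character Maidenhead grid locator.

AL46qk57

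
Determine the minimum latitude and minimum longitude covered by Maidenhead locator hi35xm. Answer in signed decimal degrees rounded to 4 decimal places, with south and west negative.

-4.5000, -32.0833

Field H=7, I=8: +7·20° lon, +8·10° lat → SW at lon -40°, lat -10°.
Square 3, 5: +3·2° lon, +5·1° lat → SW at lon -34°, lat -5°.
Subsquare x=23, m=12: +23·0.0833333° lon, +12·0.0416667° lat → SW at lon -32.0833°, lat -4.5°.
latitude -4.5000, longitude -32.0833.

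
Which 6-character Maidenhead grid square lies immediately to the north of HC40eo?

HC40ep

Latitude subsquare o = 14; +1 → 15 = p.
The longitude characters are unchanged.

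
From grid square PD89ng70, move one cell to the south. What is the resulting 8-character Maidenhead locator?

Latitude extended square 0; −1 → -1, wraps to 9, carry into subsquare.
Latitude subsquare g = 6; −1 → 5 = f.
The longitude characters are unchanged.

PD89nf79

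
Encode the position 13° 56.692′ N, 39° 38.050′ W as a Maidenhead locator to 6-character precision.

Offset from 180°W / 90°S: lon 140.3658°, lat 103.9449°.
Field (20°×10°, letters A–R): 140.3658/20 → 7 → H, 103.9449/10 → 10 → K; chars HK.
Square (2°×1°, digits 0–9): 0.3658/2 → 0, 3.9449/1 → 3; chars 03.
Subsquare (5′×2.5′, letters a–x): 0.3658/0.0833333 → 4 → e, 0.9449/0.0416667 → 22 → w; chars ew.

HK03ew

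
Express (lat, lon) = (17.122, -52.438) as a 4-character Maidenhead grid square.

GK37

Add 180° to longitude and 90° to latitude: 127.56, 107.12.
Field (20°×10°, letters A–R): 127.56/20 → 6 → G, 107.12/10 → 10 → K; chars GK.
Square (2°×1°, digits 0–9): 7.56/2 → 3, 7.12/1 → 7; chars 37.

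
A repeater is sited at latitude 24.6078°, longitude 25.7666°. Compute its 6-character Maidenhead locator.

Add 180° to longitude and 90° to latitude: 205.7666, 114.6078.
Field (20°×10°, letters A–R): 205.7666/20 → 10 → K, 114.6078/10 → 11 → L; chars KL.
Square (2°×1°, digits 0–9): 5.7666/2 → 2, 4.6078/1 → 4; chars 24.
Subsquare (5′×2.5′, letters a–x): 1.7666/0.0833333 → 21 → v, 0.6078/0.0416667 → 14 → o; chars vo.

KL24vo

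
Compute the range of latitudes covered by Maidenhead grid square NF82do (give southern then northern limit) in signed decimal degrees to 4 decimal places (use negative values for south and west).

Field N=13, F=5: +13·20° lon, +5·10° lat → SW at lon 80°, lat -40°.
Square 8, 2: +8·2° lon, +2·1° lat → SW at lon 96°, lat -38°.
Subsquare d=3, o=14: +3·0.0833333° lon, +14·0.0416667° lat → SW at lon 96.25°, lat -37.4167°.
Cell spans 0.0833333° lon × 0.0416667° lat.
south -37.4167, north -37.3750.

-37.4167, -37.3750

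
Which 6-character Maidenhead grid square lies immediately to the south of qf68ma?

QF67mx

Latitude subsquare a = 0; −1 → -1, wraps to 23 = x, carry into square.
Latitude square 8; −1 → 7.
The longitude characters are unchanged.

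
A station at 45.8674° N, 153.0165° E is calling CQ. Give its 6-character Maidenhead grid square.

Shift to the Maidenhead origin (180°W, 90°S): lon 333.0165, lat 135.8674.
Field: lon ⌊333.0165/20⌋ = 16 → Q; lat ⌊135.8674/10⌋ = 13 → N.
Square: lon ⌊13.0165/2⌋ = 6; lat ⌊5.8674/1⌋ = 5.
Subsquare: lon ⌊1.0165/0.0833333⌋ = 12 → m; lat ⌊0.8674/0.0416667⌋ = 20 → u.

QN65mu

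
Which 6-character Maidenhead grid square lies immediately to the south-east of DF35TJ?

DF35ui

Longitude subsquare t = 19; +1 → 20 = u.
Latitude subsquare j = 9; −1 → 8 = i.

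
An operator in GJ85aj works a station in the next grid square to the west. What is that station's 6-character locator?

Longitude subsquare a = 0; −1 → -1, wraps to 23 = x, carry into square.
Longitude square 8; −1 → 7.
The latitude characters are unchanged.

GJ75xj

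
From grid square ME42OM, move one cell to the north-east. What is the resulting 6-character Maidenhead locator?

ME42pn

Longitude subsquare o = 14; +1 → 15 = p.
Latitude subsquare m = 12; +1 → 13 = n.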